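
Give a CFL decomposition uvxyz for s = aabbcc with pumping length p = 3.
u='aa', v='b', x='b', y='c', z='c'

For s = aabbcc with pumping length p = 3:

One valid decomposition:
- u = 'aa'
- v = 'b'
- x = 'b'
- y = 'c'
- z = 'c'

Verification:
- uvxyz = 'aa' + 'b' + 'b' + 'c' + 'c' = aabbcc ✓
- |vxy| = |'bbc'| = 3 ≤ 3 ✓
- |vy| = |'bc'| = 2 > 0 ✓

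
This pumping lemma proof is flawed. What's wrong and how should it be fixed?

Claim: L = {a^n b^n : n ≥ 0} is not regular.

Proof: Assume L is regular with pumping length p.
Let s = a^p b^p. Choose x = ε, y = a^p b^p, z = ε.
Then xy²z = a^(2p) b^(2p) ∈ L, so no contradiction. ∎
Error: The decomposition violates |xy| ≤ p. With y = a^p b^p, |xy| = |y| = 2p > p. (The proof also miscomputes xy²z, which would be a^p b^p a^p b^p rather than a^(2p) b^(2p), and it wrongly treats one harmless decomposition as settling the matter — the prover does not get to choose the decomposition.)

Correction: The pumping lemma requires |xy| ≤ p, and the argument must handle every decomposition satisfying |xy| ≤ p, |y| ≥ 1. Since s starts with p a's, any such y consists only of a's, say y = a^k with k ≥ 1. Then xy²z = a^(p+k) b^p has unequal numbers of a's and b's, so xy²z ∉ L — the required contradiction.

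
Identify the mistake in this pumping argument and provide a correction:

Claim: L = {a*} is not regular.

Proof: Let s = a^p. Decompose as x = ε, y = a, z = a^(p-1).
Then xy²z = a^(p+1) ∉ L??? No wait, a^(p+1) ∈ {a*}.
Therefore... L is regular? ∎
Error: The proof attempts to show a*  is not regular, but a* IS regular!

Correction: a* is a regular language (recognized by a simple DFA with one accepting state and self-loop on 'a'). The pumping lemma can only prove non-regularity, not regularity. For regular languages, pumping always works.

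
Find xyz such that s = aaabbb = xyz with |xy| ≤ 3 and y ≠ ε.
x = '', y = 'a', z = 'aabbb'

For s = aaabbb and p = 3, one valid decomposition is:
- x = '' (length 0)
- y = 'a' (length 1)
- z = 'aabbb' (length 5)

Verification:
- xyz = '' + 'a' + 'aabbb' = aaabbb ✓
- |xy| = 1 ≤ 3 ✓
- |y| = 1 > 0 ✓

All pumping lemma constraints are satisfied.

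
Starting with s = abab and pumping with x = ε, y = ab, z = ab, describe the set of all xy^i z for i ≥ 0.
{xy^i z : i ≥ 0} = {(ab)^(i+1) : i ≥ 0} = {ab, abab, ababab, ...}

With x = ε, y = ab, z = ab: Pumping 'ab' gives strings of alternating a's and b's.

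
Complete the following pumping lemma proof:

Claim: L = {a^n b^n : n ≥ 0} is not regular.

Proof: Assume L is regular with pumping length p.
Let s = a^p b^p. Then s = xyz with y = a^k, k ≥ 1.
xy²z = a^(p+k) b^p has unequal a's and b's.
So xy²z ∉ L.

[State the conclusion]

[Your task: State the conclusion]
This contradicts the pumping lemma for regular languages,
which guarantees xy^i z ∈ L for all i ≥ 0.

Since our assumption that L is regular leads to a contradiction,
we conclude that L = {a^n b^n : n ≥ 0} is NOT regular. ∎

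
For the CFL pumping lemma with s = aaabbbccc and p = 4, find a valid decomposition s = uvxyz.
u='aa', v='a', x='bb', y='b', z='ccc'

For s = aaabbbccc with pumping length p = 4:

One valid decomposition:
- u = 'aa'
- v = 'a'
- x = 'bb'
- y = 'b'
- z = 'ccc'

Verification:
- uvxyz = 'aa' + 'a' + 'bb' + 'b' + 'ccc' = aaabbbccc ✓
- |vxy| = |'abbb'| = 4 ≤ 4 ✓
- |vy| = |'ab'| = 2 > 0 ✓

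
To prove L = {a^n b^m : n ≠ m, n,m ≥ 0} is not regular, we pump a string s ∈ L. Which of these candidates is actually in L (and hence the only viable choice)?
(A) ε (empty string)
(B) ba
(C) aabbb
(C) aabbb

The pumping lemma is applied to a string s that lies in L, so first check membership of each option:
- (A) ε = a^0 b^0 has n = m = 0, so it is not in L ✗
- (B) ba has an a after a b, so it is not of the form a^n b^m and is not in L ✗
- (C) aabbb = a^2 b^3 with 2 ≠ 3, so it is in L ✓

Only (C) aabbb is in L, so it is the only candidate that could play the role of s.
(In a complete proof one picks s in terms of the pumping length p so that |s| ≥ p is guaranteed; a fixed string like aabbb illustrates the shape of such an s.)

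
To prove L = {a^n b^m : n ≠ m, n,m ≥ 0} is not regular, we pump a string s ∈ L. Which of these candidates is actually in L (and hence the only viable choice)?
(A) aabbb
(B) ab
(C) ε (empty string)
(A) aabbb

The pumping lemma is applied to a string s that lies in L, so first check membership of each option:
- (A) aabbb = a^2 b^3 with 2 ≠ 3, so it is in L ✓
- (B) ab = a^1 b^1 has n = m = 1, so it is not in L ✗
- (C) ε = a^0 b^0 has n = m = 0, so it is not in L ✗

Only (A) aabbb is in L, so it is the only candidate that could play the role of s.
(In a complete proof one picks s in terms of the pumping length p so that |s| ≥ p is guaranteed; a fixed string like aabbb illustrates the shape of such an s.)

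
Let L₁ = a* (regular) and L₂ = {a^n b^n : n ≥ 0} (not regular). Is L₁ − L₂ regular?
Yes — L₁ − L₂ is regular.

The only string of a* that lies in {a^n b^n} is ε, so L₁ − L₂ = a* − {ε} = a⁺ = aa*, which is regular.

Note that the bare facts "L₁ regular, L₂ non-regular" do not settle the question by themselves: the closure of regular languages under ∪, ∩, complement and difference applies only when BOTH operands are regular. With a non-regular operand the result can come out regular or non-regular depending on the specific languages, so one has to work out L₁ − L₂ for this particular pair, as above.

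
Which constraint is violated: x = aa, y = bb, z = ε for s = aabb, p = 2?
Violated: |xy| ≤ p

The decomposition x = aa, y = bb, z = ε for s = aabb with p = 2
violates the constraint: |xy| ≤ p

|xy| = |aabb| = 4 > 2 = p. The decomposition puts too many characters in xy.

Pumping lemma constraints:
1. xyz = s (decomposition is valid)
2. |xy| ≤ p
3. |y| > 0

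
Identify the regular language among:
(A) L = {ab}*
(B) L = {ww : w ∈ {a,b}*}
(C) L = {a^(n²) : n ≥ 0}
(A) {ab}*

(A) L = {ab}* is regular.

This can be recognized by a finite automaton (DFA/NFA).
Regular expressions like {ab}* define regular languages.

The other choices are not regular:
- {a^(n²) : n ≥ 0}: After pumping, length is no longer a perfect square
- {ww : w ∈ {a,b}*}: After pumping, the two halves no longer match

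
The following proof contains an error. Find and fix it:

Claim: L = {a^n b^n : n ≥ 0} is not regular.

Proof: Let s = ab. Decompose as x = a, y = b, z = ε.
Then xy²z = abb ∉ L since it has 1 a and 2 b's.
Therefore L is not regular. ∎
Error: The string s = ab might be shorter than the pumping length p.

Correction: Choose s = a^p b^p to ensure |s| ≥ p. Also, the decomposition is wrong: with |xy| ≤ p, y cannot include b's when s starts with p a's.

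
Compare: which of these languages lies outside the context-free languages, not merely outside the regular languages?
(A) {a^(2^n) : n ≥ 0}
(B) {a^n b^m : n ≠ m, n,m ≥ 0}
(A) {a^(2^n) : n ≥ 0}

(A) {a^(2^n) : n ≥ 0} requires the CFL pumping lemma.

- {a^n b^m : n ≠ m, n,m ≥ 0} is context-free (but not regular)
  • Can be shown non-regular with the regular pumping lemma
  • After pumping a's, we can make n = m

- {a^(2^n) : n ≥ 0} is NOT context-free
  • Requires the CFL pumping lemma to prove
  • Gaps between powers of 2 grow exponentially

The CFL pumping lemma is "stronger" in that it can prove non-membership
in the larger class of context-free languages.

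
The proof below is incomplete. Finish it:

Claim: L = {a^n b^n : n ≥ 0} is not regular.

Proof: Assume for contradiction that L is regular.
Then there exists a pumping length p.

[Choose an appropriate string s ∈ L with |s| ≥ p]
s = a^p b^p

This string is in L (has equal a's and b's) and has length 2p ≥ p.
Any decomposition xyz with |xy| ≤ p means y consists only of a's,
so pumping will unbalance the counts.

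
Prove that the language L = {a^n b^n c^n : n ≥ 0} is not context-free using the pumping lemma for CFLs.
Assume for contradiction that L is context-free, and let p ≥ 1 be the pumping length given by the pumping lemma for CFLs.
Choose s = a^p b^p c^p. Then s ∈ L and |s| = 3p ≥ p.
By the CFL pumping lemma, s = uvxyz for some u, v, x, y, z with |vxy| ≤ p, |vy| ≥ 1, and uv^i xy^i z ∈ L for every i ≥ 0.

Because |vxy| ≤ p, the window vxy cannot contain both an a and a c: any substring of s containing both must include the entire block b^p plus at least one a and one c, so it has length ≥ p + 2 > p.
Hence at least one of the letters a, c does not occur in vy at all.

Take i = 0: the string uxz is obtained from s by deleting |vy| ≥ 1 symbols, so |uxz| = 3p − |vy| < 3p.
But the letter (a or c) that does not occur in vy still occurs exactly p times in uxz. Every string of L with exactly p copies of some letter is a^p b^p c^p, of length 3p. Since |uxz| < 3p, uxz ∉ L.

This contradicts the CFL pumping lemma, which requires uv^i xy^i z ∈ L for all i ≥ 0.
Hence L = {a^n b^n c^n : n ≥ 0} is not context-free. ∎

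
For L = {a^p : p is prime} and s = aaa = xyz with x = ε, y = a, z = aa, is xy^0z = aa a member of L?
Yes

xy⁰z = ε · ε · aa = aa.
aa has length 2, which is prime, so it is in L.
(A single pumped string landing in L is not a contradiction by itself; a non-regularity proof needs some i for which xy^i z ∉ L, for every admissible decomposition.)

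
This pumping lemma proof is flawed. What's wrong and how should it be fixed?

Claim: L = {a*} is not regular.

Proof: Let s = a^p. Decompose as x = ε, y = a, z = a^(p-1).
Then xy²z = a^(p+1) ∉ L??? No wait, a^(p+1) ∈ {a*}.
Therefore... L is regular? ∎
Error: The proof attempts to show a*  is not regular, but a* IS regular!

Correction: a* is a regular language (recognized by a simple DFA with one accepting state and self-loop on 'a'). The pumping lemma can only prove non-regularity, not regularity. For regular languages, pumping always works.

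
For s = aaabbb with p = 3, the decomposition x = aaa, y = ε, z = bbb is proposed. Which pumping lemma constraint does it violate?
Violated: |y| > 0

The decomposition x = aaa, y = ε, z = bbb for s = aaabbb with p = 3
violates the constraint: |y| > 0

|y| = 0, but the pumping lemma requires |y| > 0 (y must be non-empty).

Pumping lemma constraints:
1. xyz = s (decomposition is valid)
2. |xy| ≤ p
3. |y| > 0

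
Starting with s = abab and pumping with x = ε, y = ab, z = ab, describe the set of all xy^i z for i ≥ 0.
{xy^i z : i ≥ 0} = {(ab)^(i+1) : i ≥ 0} = {ab, abab, ababab, ...}

With x = ε, y = ab, z = ab: Pumping 'ab' gives strings of alternating a's and b's.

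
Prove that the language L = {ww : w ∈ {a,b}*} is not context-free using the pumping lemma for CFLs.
Assume for contradiction that L is context-free, and let p ≥ 1 be the pumping length given by the pumping lemma for CFLs.
Choose s = a^p b^p a^p b^p. Then s ∈ L (take w = a^p b^p) and |s| = 4p ≥ p.
By the CFL pumping lemma, s = uvxyz for some u, v, x, y, z with |vxy| ≤ p, |vy| ≥ 1, and uv^i xy^i z ∈ L for every i ≥ 0.

Write s as four blocks A₁ B₁ A₂ B₂ with A₁ = A₂ = a^p and B₁ = B₂ = b^p. Since |vxy| ≤ p, the window vxy lies inside at most two adjacent blocks. Take i = 0 and let t = uxz, so |t| = 4p − |vy| with 1 ≤ |vy| ≤ p. If |t| is odd, t ∉ L immediately, so assume |vy| is even (hence |vy| ≥ 2) and |t|/2 = 2p − |vy|/2, which satisfies p ≤ |t|/2 ≤ 2p − 1.

Case 1 (vxy inside A₁B₁): t = a^(p−j) b^(p−l) a^p b^p with j + l = |vy|. The second half of t has length < 2p, so it is a suffix of the trailing a^p b^p and ends in b; the first half is a^(p−j) b^(p−l) a^((j+l)/2), which ends in a because (j+l)/2 ≥ 1. The halves differ, so t ∉ L.

Case 2 (vxy inside B₁A₂, straddling the middle): t = a^p b^(p−j) a^(p−l) b^p with j + l = |vy|. If t = ww, then w is a prefix of t of length ≥ p, so w begins with a^p; and w is a suffix of t of length ≥ p, so w ends with b^p. That forces |w| ≥ 2p, contradicting |w| = |t|/2 ≤ 2p − 1. So t ∉ L.

Case 3 (vxy inside A₂B₂): t = a^p b^p a^(p−j) b^(p−l) with j + l = |vy|. The first half of t is a prefix of a^p b^p, so it begins with a; the second half is b^((j+l)/2) a^(p−j) b^(p−l), which begins with b. The halves differ, so t ∉ L.

In every case uv⁰xy⁰z = uxz ∉ L.

This contradicts the CFL pumping lemma, which requires uv^i xy^i z ∈ L for all i ≥ 0.
Hence L = {ww : w ∈ {a,b}*} is not context-free. ∎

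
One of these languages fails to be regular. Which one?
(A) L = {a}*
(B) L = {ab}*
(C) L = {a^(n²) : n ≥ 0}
(C) {a^(n²) : n ≥ 0}

(C) L = {a^(n²) : n ≥ 0} is NOT regular.

The pumping lemma can be used to prove this:
After pumping, length is no longer a perfect square

The other languages are regular because they can be recognized by finite automata.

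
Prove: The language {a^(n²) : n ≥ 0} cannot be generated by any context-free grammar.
Assume for contradiction that L is context-free, and let p ≥ 1 be the pumping length given by the pumping lemma for CFLs.
Choose s = a^(p²). Then s ∈ L and |s| = p² ≥ p.
By the CFL pumping lemma, s = uvxyz for some u, v, x, y, z with |vxy| ≤ p, |vy| ≥ 1, and uv^i xy^i z ∈ L for every i ≥ 0.
All symbols are a's, so only lengths matter: let k = |vy|, with 1 ≤ k ≤ |vxy| ≤ p.

Take i = 2: |uv²xy²z| = p² + k, and p² < p² + k ≤ p² + p < (p + 1)².
So the length lies strictly between consecutive squares and is not a perfect square; uv²xy²z ∉ L.

This contradicts the CFL pumping lemma, which requires uv^i xy^i z ∈ L for all i ≥ 0.
Hence L = {a^(n²) : n ≥ 0} is not context-free. ∎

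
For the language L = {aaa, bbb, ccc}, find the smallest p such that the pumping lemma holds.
p = 4

For a finite language L, the pumping lemma holds vacuously if p > max|s| for s ∈ L.

The longest string in L = {aaa, bbb, ccc} has length 3.
If p = 4, then no string s ∈ L has |s| ≥ p, so the condition is vacuously true.

The minimum pumping length is p = 4.

Why no smaller p works: for any p ≤ 3, the longest string s ∈ L has |s| = 3 ≥ p, so it would
have to be pumpable; but pumping up (i = 2, 3, ...) produces ever longer strings, which cannot all lie in the
finite language L. So the pumping property fails for every p ≤ 3.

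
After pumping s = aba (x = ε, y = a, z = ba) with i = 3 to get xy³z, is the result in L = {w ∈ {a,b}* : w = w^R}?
No

xy³z = ε · aaa · ba = aaaba.
aaaba reversed is abaaa ≠ aaaba, so it is not a palindrome and is not in L.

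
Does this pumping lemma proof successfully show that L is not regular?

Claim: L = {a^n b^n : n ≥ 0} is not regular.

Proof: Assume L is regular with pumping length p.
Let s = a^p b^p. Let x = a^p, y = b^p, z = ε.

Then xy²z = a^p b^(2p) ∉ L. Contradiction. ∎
The proof is INCORRECT.

Error: The decomposition violates |xy| ≤ p.
With x = a^p and y = b^p, we have |xy| = 2p > p.
The pumping lemma requires |xy| ≤ p, so y must be within the first p characters.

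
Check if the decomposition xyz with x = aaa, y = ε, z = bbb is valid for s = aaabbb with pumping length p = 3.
Violated: |y| > 0

The decomposition x = aaa, y = ε, z = bbb for s = aaabbb with p = 3
violates the constraint: |y| > 0

|y| = 0, but the pumping lemma requires |y| > 0 (y must be non-empty).

Pumping lemma constraints:
1. xyz = s (decomposition is valid)
2. |xy| ≤ p
3. |y| > 0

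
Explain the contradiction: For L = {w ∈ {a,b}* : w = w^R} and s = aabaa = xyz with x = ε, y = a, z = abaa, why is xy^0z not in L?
xy⁰z = abaa ∉ L

Pumping with i = 0 replaces y = a by y⁰ = ε:
- Original: s = xyz = aabaa; aabaa reversed is aabaa, the same string, so it is a palindrome and is in L
- Pumped: xy⁰z = ε · ε · abaa = abaa
- abaa reversed is aaba ≠ abaa, so it is not a palindrome and is not in L

The pumping lemma would require xy⁰z ∈ L, so this decomposition yields a contradiction.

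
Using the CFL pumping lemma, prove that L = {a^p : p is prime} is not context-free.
Assume for contradiction that L is context-free, and let p ≥ 1 be the pumping length given by the pumping lemma for CFLs.
Choose a prime q with q ≥ p and let s = a^q. Then s ∈ L and |s| = q ≥ p.
By the CFL pumping lemma, s = uvxyz for some u, v, x, y, z with |vxy| ≤ p, |vy| ≥ 1, and uv^i xy^i z ∈ L for every i ≥ 0.
All symbols are a's, so only lengths matter: let k = |vy|, with 1 ≤ k ≤ p. Then |uv^i xy^i z| = q + (i − 1)k.

Take i = q + 1: the length is q + qk = q(k + 1).
Both factors satisfy q ≥ 2 and k + 1 ≥ 2, so q(k + 1) is composite and uv^(q+1) xy^(q+1) z ∉ L.

This contradicts the CFL pumping lemma, which requires uv^i xy^i z ∈ L for all i ≥ 0.
Hence L = {a^p : p is prime} is not context-free. ∎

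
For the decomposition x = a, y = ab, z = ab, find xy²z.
aababab

Given x = 'a', y = 'ab', z = 'ab' and i = 2:

xy^2z = x + y·y·...·y (2 times) + z
       = 'a' + 'ab'^2 + 'ab'
       = 'a' + 'abab' + 'ab'
       = 'aababab'

The pumped string is 'aababab' with length 7.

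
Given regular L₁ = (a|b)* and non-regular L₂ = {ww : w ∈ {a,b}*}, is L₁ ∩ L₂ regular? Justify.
No — L₁ ∩ L₂ is not regular.

(a|b)* is all strings over {a,b}, so L₁ ∩ L₂ = {ww : w ∈ {a,b}*} = L₂ itself, which is not regular (pump s = a^p b a^p b).

Note that the bare facts "L₁ regular, L₂ non-regular" do not settle the question by themselves: the closure of regular languages under ∪, ∩, complement and difference applies only when BOTH operands are regular. With a non-regular operand the result can come out regular or non-regular depending on the specific languages, so one has to work out L₁ ∩ L₂ for this particular pair, as above.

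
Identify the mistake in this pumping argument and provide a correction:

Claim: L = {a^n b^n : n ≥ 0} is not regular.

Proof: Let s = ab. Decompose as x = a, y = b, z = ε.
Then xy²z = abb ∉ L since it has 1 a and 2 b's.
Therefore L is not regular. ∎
Error: The string s = ab might be shorter than the pumping length p.

Correction: Choose s = a^p b^p to ensure |s| ≥ p. Also, the decomposition is wrong: with |xy| ≤ p, y cannot include b's when s starts with p a's.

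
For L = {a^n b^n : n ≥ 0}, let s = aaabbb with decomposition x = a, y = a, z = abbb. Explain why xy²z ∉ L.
xy²z = aaaabbb ∉ L

Pumping with i = 2 replaces y = a by y² = aa:
- Original: s = xyz = aaabbb; aaabbb = a^3 b^3 has equal counts (3 = 3), so it is in L
- Pumped: xy²z = a · aa · abbb = aaaabbb
- aaaabbb has 4 a's and 3 b's; 4 ≠ 3, so it is not in L

The pumping lemma would require xy²z ∈ L, so this decomposition yields a contradiction.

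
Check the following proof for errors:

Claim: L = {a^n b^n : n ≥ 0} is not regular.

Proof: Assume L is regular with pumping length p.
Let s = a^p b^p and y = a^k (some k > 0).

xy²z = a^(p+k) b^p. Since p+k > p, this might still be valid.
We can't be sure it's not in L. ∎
The proof is INCORRECT.

Error: The conclusion is wrong.
xy²z = a^(p+k) b^p is definitely NOT in L because the number of a's (p+k) ≠ number of b's (p).
The proof incorrectly doubts what is actually a valid contradiction.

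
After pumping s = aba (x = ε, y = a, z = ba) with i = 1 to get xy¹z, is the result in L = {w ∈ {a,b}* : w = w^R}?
Yes

xy¹z = ε · a · ba = aba.
aba reversed is aba, the same string, so it is a palindrome and is in L.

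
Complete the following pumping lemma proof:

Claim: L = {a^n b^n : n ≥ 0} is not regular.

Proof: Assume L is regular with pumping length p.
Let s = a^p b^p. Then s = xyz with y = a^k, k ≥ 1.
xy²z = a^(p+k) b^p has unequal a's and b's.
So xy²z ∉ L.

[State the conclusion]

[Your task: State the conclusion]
This contradicts the pumping lemma for regular languages,
which guarantees xy^i z ∈ L for all i ≥ 0.

Since our assumption that L is regular leads to a contradiction,
we conclude that L = {a^n b^n : n ≥ 0} is NOT regular. ∎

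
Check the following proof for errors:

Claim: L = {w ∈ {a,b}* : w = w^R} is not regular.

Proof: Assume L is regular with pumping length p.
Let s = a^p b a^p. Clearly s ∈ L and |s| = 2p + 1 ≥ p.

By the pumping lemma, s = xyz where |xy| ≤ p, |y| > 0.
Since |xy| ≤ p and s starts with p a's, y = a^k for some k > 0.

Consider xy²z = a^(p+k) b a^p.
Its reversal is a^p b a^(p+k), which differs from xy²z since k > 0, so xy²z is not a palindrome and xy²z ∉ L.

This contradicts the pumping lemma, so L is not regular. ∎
The proof is correct.

This proof is valid because:
1. s = a^p b a^p is in L and is chosen in terms of p, so |s| ≥ p holds for every p
2. The decomposition analysis is correct: |xy| ≤ p forces y to lie inside the leading a's
3. The contradiction is valid: a^(p+k) b a^p has more a's before the b than after it, so it is not a palindrome
4. The conclusion follows logically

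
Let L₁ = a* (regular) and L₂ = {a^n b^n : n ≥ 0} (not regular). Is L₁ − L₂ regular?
Yes — L₁ − L₂ is regular.

The only string of a* that lies in {a^n b^n} is ε, so L₁ − L₂ = a* − {ε} = a⁺ = aa*, which is regular.

Note that the bare facts "L₁ regular, L₂ non-regular" do not settle the question by themselves: the closure of regular languages under ∪, ∩, complement and difference applies only when BOTH operands are regular. With a non-regular operand the result can come out regular or non-regular depending on the specific languages, so one has to work out L₁ − L₂ for this particular pair, as above.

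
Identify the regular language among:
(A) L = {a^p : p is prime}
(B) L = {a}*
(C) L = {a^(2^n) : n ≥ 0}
(B) {a}*

(B) L = {a}* is regular.

This can be recognized by a finite automaton (DFA/NFA).
Regular expressions like {a}* define regular languages.

The other choices are not regular:
- {a^p : p is prime}: After pumping, the length becomes composite
- {a^(2^n) : n ≥ 0}: After pumping, length is no longer a power of 2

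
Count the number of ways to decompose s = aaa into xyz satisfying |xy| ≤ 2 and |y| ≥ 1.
3

For s = 'aaa' with pumping length p = 2:

Constraints: |xy| ≤ 2, |y| > 0

Valid decompositions (|xy| ≤ p, |y| ≥ 1):
  • x='', y='a', z='aa'
  • x='a', y='a', z='a'
  • x='', y='aa', z='a'

Total count: 3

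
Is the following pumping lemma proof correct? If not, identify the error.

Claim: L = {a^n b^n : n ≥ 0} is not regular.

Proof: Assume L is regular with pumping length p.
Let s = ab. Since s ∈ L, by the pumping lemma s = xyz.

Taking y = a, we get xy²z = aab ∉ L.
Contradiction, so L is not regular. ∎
The proof is INCORRECT.

Error: The string s = ab may be shorter than p.
The pumping lemma only applies to strings with |s| ≥ p, and p is not under our control.
We must choose s in terms of p, e.g. s = a^p b^p, to ensure |s| ≥ p.
(The proof also fixes one particular y; a valid argument must handle every decomposition with |xy| ≤ p and |y| ≥ 1 — for s = a^p b^p this forces y = a^k, and then xy²z = a^(p+k) b^p ∉ L.)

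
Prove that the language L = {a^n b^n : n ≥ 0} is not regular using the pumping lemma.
Assume for contradiction that L is regular, and let p ≥ 1 be the pumping length given by the pumping lemma.
Choose s = a^p b^p. Then s ∈ L and |s| = 2p ≥ p.
By the pumping lemma, s = xyz for some x, y, z with |xy| ≤ p, |y| ≥ 1, and xy^i z ∈ L for every i ≥ 0.
Since |xy| ≤ p and the first p symbols of s are all a's, we must have y = a^k for some k with 1 ≤ k ≤ p.

Take i = 2: xy²z = a^(p + k) b^p.
This string has p + k a's but p b's, and p + k > p because k ≥ 1. So xy²z ∉ L.

This contradicts the pumping lemma, which requires xy^i z ∈ L for all i ≥ 0.
Hence L = {a^n b^n : n ≥ 0} is not regular. ∎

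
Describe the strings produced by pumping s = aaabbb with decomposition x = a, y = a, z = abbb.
{xy^i z : i ≥ 0} = {a^(2+i) b^3 : i ≥ 0} = {aabbb, aaabbb, aaaabbb, ...}

With x = a, y = a, z = abbb: Starting with aaabbb and pumping the second 'a', we get strings with 2+i a's followed by 3 b's for i = 0, 1, 2, ...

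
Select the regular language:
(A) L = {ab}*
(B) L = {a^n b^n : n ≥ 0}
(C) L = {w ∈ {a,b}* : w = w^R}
(A) {ab}*

(A) L = {ab}* is regular.

This can be recognized by a finite automaton (DFA/NFA).
Regular expressions like {ab}* define regular languages.

The other choices are not regular:
- {a^n b^n : n ≥ 0}: After pumping, the number of a's and b's become unequal
- {w ∈ {a,b}* : w = w^R}: After pumping, the string is no longer symmetric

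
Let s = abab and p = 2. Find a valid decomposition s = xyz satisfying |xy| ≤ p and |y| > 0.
x = '', y = 'ab', z = 'ab'

For s = abab and p = 2, one valid decomposition is:
- x = '' (length 0)
- y = 'ab' (length 2)
- z = 'ab' (length 2)

Verification:
- xyz = '' + 'ab' + 'ab' = abab ✓
- |xy| = 2 ≤ 2 ✓
- |y| = 2 > 0 ✓

All pumping lemma constraints are satisfied.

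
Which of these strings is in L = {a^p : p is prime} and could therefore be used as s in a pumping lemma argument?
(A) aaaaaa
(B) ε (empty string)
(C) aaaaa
(C) aaaaa

The pumping lemma is applied to a string s that lies in L, so first check membership of each option:
- (A) aaaaaa has length 6 = 2 × 3, which is not prime, so it is not in L ✗
- (B) ε has length 0, which is not prime, so it is not in L ✗
- (C) aaaaa has length 5, which is prime, so it is in L ✓

Only (C) aaaaa is in L, so it is the only candidate that could play the role of s.
(In a complete proof one picks s in terms of the pumping length p so that |s| ≥ p is guaranteed; a fixed string like aaaaa illustrates the shape of such an s.)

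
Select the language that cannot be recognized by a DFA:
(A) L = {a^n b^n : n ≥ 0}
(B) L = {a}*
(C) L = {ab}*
(A) {a^n b^n : n ≥ 0}

(A) L = {a^n b^n : n ≥ 0} is NOT regular.

The pumping lemma can be used to prove this:
After pumping, the number of a's and b's become unequal

The other languages are regular because they can be recognized by finite automata.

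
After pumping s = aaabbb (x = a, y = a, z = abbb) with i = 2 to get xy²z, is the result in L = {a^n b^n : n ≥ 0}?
No

xy²z = a · aa · abbb = aaaabbb.
aaaabbb has 4 a's and 3 b's; 4 ≠ 3, so it is not in L.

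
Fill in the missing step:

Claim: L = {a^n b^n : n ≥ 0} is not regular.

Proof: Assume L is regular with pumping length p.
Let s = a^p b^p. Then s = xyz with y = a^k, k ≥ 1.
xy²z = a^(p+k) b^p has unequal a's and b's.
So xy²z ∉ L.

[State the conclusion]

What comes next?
This contradicts the pumping lemma for regular languages,
which guarantees xy^i z ∈ L for all i ≥ 0.

Since our assumption that L is regular leads to a contradiction,
we conclude that L = {a^n b^n : n ≥ 0} is NOT regular. ∎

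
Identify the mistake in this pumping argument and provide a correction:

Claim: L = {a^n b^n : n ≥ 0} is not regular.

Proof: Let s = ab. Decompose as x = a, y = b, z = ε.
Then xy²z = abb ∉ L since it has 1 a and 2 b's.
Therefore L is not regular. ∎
Error: The string s = ab might be shorter than the pumping length p.

Correction: Choose s = a^p b^p to ensure |s| ≥ p. Also, the decomposition is wrong: with |xy| ≤ p, y cannot include b's when s starts with p a's.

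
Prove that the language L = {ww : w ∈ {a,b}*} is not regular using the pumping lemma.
Assume for contradiction that L is regular, and let p ≥ 1 be the pumping length given by the pumping lemma.
Choose s = a^p b a^p b. Then s ∈ L (take w = a^p b) and |s| = 2p + 2 ≥ p.
By the pumping lemma, s = xyz for some x, y, z with |xy| ≤ p, |y| ≥ 1, and xy^i z ∈ L for every i ≥ 0.
Since |xy| ≤ p and the first p symbols of s are all a's, y = a^k for some k with 1 ≤ k ≤ p.

Take i = 2: t = xy²z = a^(p + k) b a^p b.
Suppose t = uu for some string u. The string t contains exactly two b's and ends in b, so u contains exactly one b and ends in b; hence u = a^j b for some j, and uu = a^j b a^j b. Comparing with t = a^(p + k) b a^p b forces j = p + k (first block) and j = p (second block), which is impossible since k ≥ 1. So t ∉ L.

This contradicts the pumping lemma, which requires xy^i z ∈ L for all i ≥ 0.
Hence L = {ww : w ∈ {a,b}*} is not regular. ∎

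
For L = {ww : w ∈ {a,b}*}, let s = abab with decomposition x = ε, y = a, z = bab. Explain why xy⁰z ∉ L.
xy⁰z = bab ∉ L

Pumping with i = 0 replaces y = a by y⁰ = ε:
- Original: s = xyz = abab; abab splits into halves ab · ab, which are equal, so it is in L (w = ab)
- Pumped: xy⁰z = ε · ε · bab = bab
- bab has odd length 3, so it cannot be written as ww and is not in L

The pumping lemma would require xy⁰z ∈ L, so this decomposition yields a contradiction.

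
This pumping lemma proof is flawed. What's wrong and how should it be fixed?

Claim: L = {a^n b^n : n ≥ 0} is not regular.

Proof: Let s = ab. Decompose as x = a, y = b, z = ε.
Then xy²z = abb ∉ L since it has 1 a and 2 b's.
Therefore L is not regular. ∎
Error: The string s = ab might be shorter than the pumping length p.

Correction: Choose s = a^p b^p to ensure |s| ≥ p. Also, the decomposition is wrong: with |xy| ≤ p, y cannot include b's when s starts with p a's.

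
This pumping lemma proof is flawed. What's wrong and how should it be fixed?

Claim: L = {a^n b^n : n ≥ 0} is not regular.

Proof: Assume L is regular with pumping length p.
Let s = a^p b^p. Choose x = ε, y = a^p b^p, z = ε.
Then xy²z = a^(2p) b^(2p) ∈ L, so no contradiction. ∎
Error: The decomposition violates |xy| ≤ p. With y = a^p b^p, |xy| = |y| = 2p > p. (The proof also miscomputes xy²z, which would be a^p b^p a^p b^p rather than a^(2p) b^(2p), and it wrongly treats one harmless decomposition as settling the matter — the prover does not get to choose the decomposition.)

Correction: The pumping lemma requires |xy| ≤ p, and the argument must handle every decomposition satisfying |xy| ≤ p, |y| ≥ 1. Since s starts with p a's, any such y consists only of a's, say y = a^k with k ≥ 1. Then xy²z = a^(p+k) b^p has unequal numbers of a's and b's, so xy²z ∉ L — the required contradiction.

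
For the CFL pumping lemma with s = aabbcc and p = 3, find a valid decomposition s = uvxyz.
u='aa', v='b', x='b', y='c', z='c'

For s = aabbcc with pumping length p = 3:

One valid decomposition:
- u = 'aa'
- v = 'b'
- x = 'b'
- y = 'c'
- z = 'c'

Verification:
- uvxyz = 'aa' + 'b' + 'b' + 'c' + 'c' = aabbcc ✓
- |vxy| = |'bbc'| = 3 ≤ 3 ✓
- |vy| = |'bc'| = 2 > 0 ✓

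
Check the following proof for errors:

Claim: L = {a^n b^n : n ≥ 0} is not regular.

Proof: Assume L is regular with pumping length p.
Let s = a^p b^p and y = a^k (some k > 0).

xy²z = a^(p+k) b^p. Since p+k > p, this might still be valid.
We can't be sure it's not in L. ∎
The proof is INCORRECT.

Error: The conclusion is wrong.
xy²z = a^(p+k) b^p is definitely NOT in L because the number of a's (p+k) ≠ number of b's (p).
The proof incorrectly doubts what is actually a valid contradiction.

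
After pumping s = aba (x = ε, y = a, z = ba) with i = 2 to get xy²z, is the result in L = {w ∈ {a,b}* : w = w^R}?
No

xy²z = ε · aa · ba = aaba.
aaba reversed is abaa ≠ aaba, so it is not a palindrome and is not in L.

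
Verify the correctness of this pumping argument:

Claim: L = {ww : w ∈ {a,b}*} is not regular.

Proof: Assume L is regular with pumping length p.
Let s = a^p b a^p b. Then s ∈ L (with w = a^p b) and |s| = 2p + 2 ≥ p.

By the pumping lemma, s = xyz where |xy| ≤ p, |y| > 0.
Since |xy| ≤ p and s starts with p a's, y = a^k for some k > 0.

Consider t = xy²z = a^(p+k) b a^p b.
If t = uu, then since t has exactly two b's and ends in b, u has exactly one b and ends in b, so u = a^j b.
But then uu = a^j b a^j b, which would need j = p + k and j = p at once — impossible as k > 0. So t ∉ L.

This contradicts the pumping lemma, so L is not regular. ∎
The proof is correct.

This proof is valid because:
1. s = a^p b a^p b is in L and is chosen in terms of p, so |s| ≥ p holds for every p
2. The decomposition analysis is correct: |xy| ≤ p forces y to lie inside the leading a's
3. The contradiction is valid: the argument shows a^(p+k) b a^p b cannot be split into two equal halves
4. The conclusion follows logically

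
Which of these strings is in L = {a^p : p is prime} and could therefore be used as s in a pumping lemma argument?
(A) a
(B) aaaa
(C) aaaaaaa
(C) aaaaaaa

The pumping lemma is applied to a string s that lies in L, so first check membership of each option:
- (A) a has length 1, which is not prime, so it is not in L ✗
- (B) aaaa has length 4 = 2 × 2, which is not prime, so it is not in L ✗
- (C) aaaaaaa has length 7, which is prime, so it is in L ✓

Only (C) aaaaaaa is in L, so it is the only candidate that could play the role of s.
(In a complete proof one picks s in terms of the pumping length p so that |s| ≥ p is guaranteed; a fixed string like aaaaaaa illustrates the shape of such an s.)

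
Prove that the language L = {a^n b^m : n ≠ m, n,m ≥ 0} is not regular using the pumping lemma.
Assume for contradiction that L is regular, and let p ≥ 1 be the pumping length given by the pumping lemma.
Choose s = a^p b^(p + p!). Then s ∈ L because p ≠ p + p! (as p! ≥ 1), and |s| ≥ p.
By the pumping lemma, s = xyz for some x, y, z with |xy| ≤ p, |y| ≥ 1, and xy^i z ∈ L for every i ≥ 0.
Since |xy| ≤ p and the first p symbols of s are all a's, y = a^k for some k with 1 ≤ k ≤ p.
For every i ≥ 0, xy^i z = a^(p + (i − 1)k) b^(p + p!).

Because 1 ≤ k ≤ p, k divides p!. Let t = p!/k (a positive integer) and take i = t + 1.
Then the number of a's is p + tk = p + p!, which equals the number of b's.
So xy^(t+1) z = a^(p + p!) b^(p + p!) has equally many a's and b's and is NOT in L.

This contradicts the pumping lemma, which requires xy^i z ∈ L for all i ≥ 0.
Hence L = {a^n b^m : n ≠ m, n,m ≥ 0} is not regular. ∎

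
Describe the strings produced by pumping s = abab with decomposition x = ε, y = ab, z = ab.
{xy^i z : i ≥ 0} = {(ab)^(i+1) : i ≥ 0} = {ab, abab, ababab, ...}

With x = ε, y = ab, z = ab: Pumping 'ab' gives strings of alternating a's and b's.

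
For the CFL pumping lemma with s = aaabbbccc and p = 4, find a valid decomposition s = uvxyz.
u='aa', v='a', x='bb', y='b', z='ccc'

For s = aaabbbccc with pumping length p = 4:

One valid decomposition:
- u = 'aa'
- v = 'a'
- x = 'bb'
- y = 'b'
- z = 'ccc'

Verification:
- uvxyz = 'aa' + 'a' + 'bb' + 'b' + 'ccc' = aaabbbccc ✓
- |vxy| = |'abbb'| = 4 ≤ 4 ✓
- |vy| = |'ab'| = 2 > 0 ✓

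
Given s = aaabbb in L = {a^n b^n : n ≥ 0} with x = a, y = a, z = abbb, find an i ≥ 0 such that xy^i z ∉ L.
i = 2

xy²z = a · aa · abbb = aaaabbb; aaaabbb has 4 a's and 3 b's; 4 ≠ 3, so it is not in L.
(Other choices also work, e.g. i = 0, 3; only i = 1 is guaranteed to stay in L since xy¹z = s.)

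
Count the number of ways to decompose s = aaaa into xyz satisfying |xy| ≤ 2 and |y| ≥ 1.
3

For s = 'aaaa' with pumping length p = 2:

Constraints: |xy| ≤ 2, |y| > 0

Valid decompositions (|xy| ≤ p, |y| ≥ 1):
  • x='', y='a', z='aaa'
  • x='a', y='a', z='aa'
  • x='', y='aa', z='aa'

Total count: 3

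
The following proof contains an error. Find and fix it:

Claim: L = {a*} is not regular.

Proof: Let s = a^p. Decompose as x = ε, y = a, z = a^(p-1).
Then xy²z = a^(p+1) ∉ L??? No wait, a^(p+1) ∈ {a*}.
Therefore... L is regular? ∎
Error: The proof attempts to show a*  is not regular, but a* IS regular!

Correction: a* is a regular language (recognized by a simple DFA with one accepting state and self-loop on 'a'). The pumping lemma can only prove non-regularity, not regularity. For regular languages, pumping always works.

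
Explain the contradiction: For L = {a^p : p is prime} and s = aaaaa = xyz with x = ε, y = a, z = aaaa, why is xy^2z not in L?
xy²z = aaaaaa ∉ L

Pumping with i = 2 replaces y = a by y² = aa:
- Original: s = xyz = aaaaa; aaaaa has length 5, which is prime, so it is in L
- Pumped: xy²z = ε · aa · aaaa = aaaaaa
- aaaaaa has length 6 = 2 × 3, which is not prime, so it is not in L

The pumping lemma would require xy²z ∈ L, so this decomposition yields a contradiction.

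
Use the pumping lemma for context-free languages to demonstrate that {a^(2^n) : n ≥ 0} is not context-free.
Assume for contradiction that L is context-free, and let p ≥ 1 be the pumping length given by the pumping lemma for CFLs.
Choose s = a^(2^p). Then s ∈ L and |s| = 2^p ≥ p.
By the CFL pumping lemma, s = uvxyz for some u, v, x, y, z with |vxy| ≤ p, |vy| ≥ 1, and uv^i xy^i z ∈ L for every i ≥ 0.
All symbols are a's, so only lengths matter: let k = |vy|, with 1 ≤ k ≤ |vxy| ≤ p < 2^p.

Take i = 2: |uv²xy²z| = 2^p + k, and 2^p < 2^p + k < 2^p + 2^p = 2^(p+1).
So the length lies strictly between consecutive powers of two and is not a power of 2; uv²xy²z ∉ L.

This contradicts the CFL pumping lemma, which requires uv^i xy^i z ∈ L for all i ≥ 0.
Hence L = {a^(2^n) : n ≥ 0} is not context-free. ∎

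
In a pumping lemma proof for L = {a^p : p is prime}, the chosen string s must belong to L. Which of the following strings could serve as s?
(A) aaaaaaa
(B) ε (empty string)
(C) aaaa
(A) aaaaaaa

The pumping lemma is applied to a string s that lies in L, so first check membership of each option:
- (A) aaaaaaa has length 7, which is prime, so it is in L ✓
- (B) ε has length 0, which is not prime, so it is not in L ✗
- (C) aaaa has length 4 = 2 × 2, which is not prime, so it is not in L ✗

Only (A) aaaaaaa is in L, so it is the only candidate that could play the role of s.
(In a complete proof one picks s in terms of the pumping length p so that |s| ≥ p is guaranteed; a fixed string like aaaaaaa illustrates the shape of such an s.)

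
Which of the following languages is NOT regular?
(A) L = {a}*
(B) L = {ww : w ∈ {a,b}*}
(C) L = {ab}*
(B) {ww : w ∈ {a,b}*}

(B) L = {ww : w ∈ {a,b}*} is NOT regular.

The pumping lemma can be used to prove this:
After pumping, the two halves no longer match

The other languages are regular because they can be recognized by finite automata.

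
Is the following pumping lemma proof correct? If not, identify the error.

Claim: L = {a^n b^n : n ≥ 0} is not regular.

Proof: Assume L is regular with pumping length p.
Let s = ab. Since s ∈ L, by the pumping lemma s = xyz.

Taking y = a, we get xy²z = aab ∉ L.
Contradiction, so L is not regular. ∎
The proof is INCORRECT.

Error: The string s = ab may be shorter than p.
The pumping lemma only applies to strings with |s| ≥ p, and p is not under our control.
We must choose s in terms of p, e.g. s = a^p b^p, to ensure |s| ≥ p.
(The proof also fixes one particular y; a valid argument must handle every decomposition with |xy| ≤ p and |y| ≥ 1 — for s = a^p b^p this forces y = a^k, and then xy²z = a^(p+k) b^p ∉ L.)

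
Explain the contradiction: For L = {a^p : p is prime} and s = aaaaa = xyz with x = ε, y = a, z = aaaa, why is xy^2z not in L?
xy²z = aaaaaa ∉ L

Pumping with i = 2 replaces y = a by y² = aa:
- Original: s = xyz = aaaaa; aaaaa has length 5, which is prime, so it is in L
- Pumped: xy²z = ε · aa · aaaa = aaaaaa
- aaaaaa has length 6 = 2 × 3, which is not prime, so it is not in L

The pumping lemma would require xy²z ∈ L, so this decomposition yields a contradiction.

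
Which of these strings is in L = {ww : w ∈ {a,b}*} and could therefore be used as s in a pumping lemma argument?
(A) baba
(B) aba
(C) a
(A) baba

The pumping lemma is applied to a string s that lies in L, so first check membership of each option:
- (A) baba splits into halves ba · ba, which are equal, so it is in L (w = ba) ✓
- (B) aba has odd length 3, so it cannot be written as ww and is not in L ✗
- (C) a has odd length 1, so it cannot be written as ww and is not in L ✗

Only (A) baba is in L, so it is the only candidate that could play the role of s.
(In a complete proof one picks s in terms of the pumping length p so that |s| ≥ p is guaranteed; a fixed string like baba illustrates the shape of such an s.)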